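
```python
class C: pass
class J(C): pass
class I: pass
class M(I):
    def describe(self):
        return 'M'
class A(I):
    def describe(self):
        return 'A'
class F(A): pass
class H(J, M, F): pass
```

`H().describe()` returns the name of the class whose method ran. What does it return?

M

L[H] = H + merge(L[J], L[M], L[F], [J M F])
  take J:  [J C object] + [M I object] + [F A I object] + [J M F]
  take C:  [C object] + [M I object] + [F A I object] + [M F]
  take M:  [object] + [M I object] + [F A I object] + [M F]
  take F:  [object] + [I object] + [F A I object] + [F]
  take A:  [object] + [I object] + [A I object]
  take I:  [object] + [I object] + [I object]
  take object:  [object] + [object] + [object]
MRO: H J C M F A I object
describe is defined in: A, M. First along the MRO is M.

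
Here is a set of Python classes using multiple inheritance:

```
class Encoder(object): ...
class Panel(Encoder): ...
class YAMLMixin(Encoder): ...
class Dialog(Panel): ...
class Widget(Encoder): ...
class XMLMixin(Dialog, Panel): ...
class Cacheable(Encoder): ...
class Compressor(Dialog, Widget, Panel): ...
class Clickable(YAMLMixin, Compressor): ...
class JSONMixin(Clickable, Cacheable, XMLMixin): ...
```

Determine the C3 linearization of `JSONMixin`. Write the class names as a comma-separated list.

JSONMixin, Clickable, YAMLMixin, Compressor, Cacheable, XMLMixin, Dialog, Widget, Panel, Encoder, object

L[JSONMixin] = JSONMixin + merge(L[Clickable], L[Cacheable], L[XMLMixin], [Clickable Cacheable XMLMixin])
  take Clickable:  [Clickable YAMLMixin Compressor Dialog Widget Panel Encoder object] + [Cacheable Encoder object] + [XMLMixin Dialog Panel Encoder object] + [Clickable Cacheable XMLMixin]
  take YAMLMixin:  [YAMLMixin Compressor Dialog Widget Panel Encoder object] + [Cacheable Encoder object] + [XMLMixin Dialog Panel Encoder object] + [Cacheable XMLMixin]
  take Compressor:  [Compressor Dialog Widget Panel Encoder object] + [Cacheable Encoder object] + [XMLMixin Dialog Panel Encoder object] + [Cacheable XMLMixin]
  take Cacheable:  [Dialog Widget Panel Encoder object] + [Cacheable Encoder object] + [XMLMixin Dialog Panel Encoder object] + [Cacheable XMLMixin]
  take XMLMixin:  [Dialog Widget Panel Encoder object] + [Encoder object] + [XMLMixin Dialog Panel Encoder object] + [XMLMixin]
  take Dialog:  [Dialog Widget Panel Encoder object] + [Encoder object] + [Dialog Panel Encoder object]
  take Widget:  [Widget Panel Encoder object] + [Encoder object] + [Panel Encoder object]
  take Panel:  [Panel Encoder object] + [Encoder object] + [Panel Encoder object]
  take Encoder:  [Encoder object] + [Encoder object] + [Encoder object]
  take object:  [object] + [object] + [object]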